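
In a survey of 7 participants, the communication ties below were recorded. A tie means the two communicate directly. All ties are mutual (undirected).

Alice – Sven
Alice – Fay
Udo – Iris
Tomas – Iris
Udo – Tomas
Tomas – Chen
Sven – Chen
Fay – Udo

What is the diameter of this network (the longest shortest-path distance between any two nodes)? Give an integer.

3

Eccentricity of each node (its greatest distance to any other): Alice:3, Chen:3, Fay:3, Iris:3, Sven:3, Tomas:3, Udo:3.
The maximum eccentricity is 3, realized for instance by the pair Fay–Chen via Fay – Udo – Tomas – Chen. So the diameter is 3.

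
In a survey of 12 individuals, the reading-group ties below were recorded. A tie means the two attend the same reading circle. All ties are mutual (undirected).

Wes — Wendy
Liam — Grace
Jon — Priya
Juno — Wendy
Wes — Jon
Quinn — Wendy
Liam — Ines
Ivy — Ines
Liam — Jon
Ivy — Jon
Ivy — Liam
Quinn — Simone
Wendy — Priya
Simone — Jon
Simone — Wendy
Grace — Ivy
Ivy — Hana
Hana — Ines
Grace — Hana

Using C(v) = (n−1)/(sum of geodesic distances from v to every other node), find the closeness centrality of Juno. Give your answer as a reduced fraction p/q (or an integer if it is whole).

Distances from Juno: Grace:5, Hana:5, Ines:5, Ivy:4, Jon:3, Liam:4, Priya:2, Quinn:2, Simone:2, Wendy:1, Wes:2. Sum = 35.
n = 12, so closeness = 11/35.

11/35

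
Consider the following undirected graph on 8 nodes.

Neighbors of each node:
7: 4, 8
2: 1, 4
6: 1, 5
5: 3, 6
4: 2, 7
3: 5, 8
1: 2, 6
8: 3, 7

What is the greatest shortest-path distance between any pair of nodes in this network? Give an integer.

4

Eccentricity of each node (its greatest distance to any other): 1:4, 2:4, 3:4, 4:4, 5:4, 6:4, 7:4, 8:4.
The maximum eccentricity is 4, realized for instance by the pair 3–2 via 3 – 5 – 6 – 1 – 2. So the diameter is 4.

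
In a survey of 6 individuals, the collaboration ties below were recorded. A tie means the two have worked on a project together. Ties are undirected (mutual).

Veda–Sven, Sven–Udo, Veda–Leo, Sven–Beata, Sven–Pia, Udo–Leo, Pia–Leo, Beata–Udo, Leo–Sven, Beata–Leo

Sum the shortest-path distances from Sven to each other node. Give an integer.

Distances from Sven: Beata:1, Leo:1, Pia:1, Udo:1, Veda:1.
Sum = 1 + 1 + 1 + 1 + 1 = 5.

5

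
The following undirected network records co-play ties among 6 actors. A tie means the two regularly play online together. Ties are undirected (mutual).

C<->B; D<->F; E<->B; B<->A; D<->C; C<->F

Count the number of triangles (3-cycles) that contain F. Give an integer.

F's neighbors: C and D.
Neighbor pairs that are themselves tied: F–C–D. Each forms one triangle with F, for 1 in total.

1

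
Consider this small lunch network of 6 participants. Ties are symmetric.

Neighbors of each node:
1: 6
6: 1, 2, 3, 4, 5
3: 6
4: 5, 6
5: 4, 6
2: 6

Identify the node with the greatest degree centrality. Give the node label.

6

Degrees — 1:1, 2:1, 3:1, 4:2, 5:2, 6:5.
The maximum is 5, attained only by 6.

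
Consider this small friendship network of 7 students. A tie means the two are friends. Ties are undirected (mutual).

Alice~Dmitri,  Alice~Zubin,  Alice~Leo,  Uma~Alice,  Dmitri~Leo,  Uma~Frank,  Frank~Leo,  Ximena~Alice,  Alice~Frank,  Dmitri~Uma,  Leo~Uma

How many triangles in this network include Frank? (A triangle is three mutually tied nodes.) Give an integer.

3

Frank's neighbors: Alice, Leo, and Uma.
Neighbor pairs that are themselves tied: Frank–Alice–Leo; Frank–Alice–Uma; Frank–Leo–Uma. Each forms one triangle with Frank, for 3 in total.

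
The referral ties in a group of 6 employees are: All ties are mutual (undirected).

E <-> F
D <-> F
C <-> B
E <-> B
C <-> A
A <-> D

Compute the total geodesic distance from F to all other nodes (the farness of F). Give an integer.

Distances from F: A:2, B:2, C:3, D:1, E:1.
Sum = 2 + 2 + 3 + 1 + 1 = 9.

9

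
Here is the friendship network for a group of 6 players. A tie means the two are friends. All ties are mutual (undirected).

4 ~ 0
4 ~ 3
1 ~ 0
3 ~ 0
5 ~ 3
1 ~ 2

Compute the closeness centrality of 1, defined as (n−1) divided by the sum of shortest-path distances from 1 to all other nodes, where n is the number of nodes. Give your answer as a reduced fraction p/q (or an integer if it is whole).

Distances from 1: 0:1, 2:1, 3:2, 4:2, 5:3. Sum = 9.
n = 6, so closeness = 5/9.

5/9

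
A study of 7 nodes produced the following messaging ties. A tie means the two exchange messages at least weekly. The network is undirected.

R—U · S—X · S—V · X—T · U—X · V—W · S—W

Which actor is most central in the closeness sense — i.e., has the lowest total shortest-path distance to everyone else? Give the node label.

X

Farness (sum of distances to all others) for each node — R:17, S:10, T:14, U:12, V:14, W:14, X:9.
The smallest farness is 9, for X, so X has the highest closeness.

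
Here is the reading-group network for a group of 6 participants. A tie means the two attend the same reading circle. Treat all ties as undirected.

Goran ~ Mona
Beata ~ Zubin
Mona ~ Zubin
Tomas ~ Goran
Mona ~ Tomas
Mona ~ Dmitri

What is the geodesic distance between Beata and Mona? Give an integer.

One shortest route is Beata – Zubin – Mona, which uses 2 edges, and Beata and Mona are not directly tied, so nothing shorter exists. So d(Beata,Mona) = 2.

2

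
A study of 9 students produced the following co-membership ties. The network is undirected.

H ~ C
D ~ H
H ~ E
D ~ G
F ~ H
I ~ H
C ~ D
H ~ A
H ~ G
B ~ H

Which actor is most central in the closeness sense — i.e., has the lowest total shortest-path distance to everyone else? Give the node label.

H

Farness (sum of distances to all others) for each node — A:15, B:15, C:14, D:13, E:15, F:15, G:14, H:8, I:15.
The smallest farness is 8, for H, so H has the highest closeness.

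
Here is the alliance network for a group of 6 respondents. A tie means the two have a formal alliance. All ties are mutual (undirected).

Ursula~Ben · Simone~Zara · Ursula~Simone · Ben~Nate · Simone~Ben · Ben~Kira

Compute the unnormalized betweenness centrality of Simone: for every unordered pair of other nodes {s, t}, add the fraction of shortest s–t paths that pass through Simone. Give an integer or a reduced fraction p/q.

4

Pairs whose geodesics pass through Simone — Ursula–Zara: 1; Ben–Zara: 1; Nate–Zara: 1; Kira–Zara: 1.
All other pairs contribute 0.
Summing the contributions gives betweenness(Simone) = 4.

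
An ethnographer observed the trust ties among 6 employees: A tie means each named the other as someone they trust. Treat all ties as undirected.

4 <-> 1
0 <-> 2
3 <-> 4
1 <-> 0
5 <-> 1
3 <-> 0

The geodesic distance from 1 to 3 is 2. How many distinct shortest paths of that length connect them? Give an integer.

2

The shortest distance is 2. The length-2 paths are: 1–0–3; 1–4–3.
That gives 2 distinct shortest paths.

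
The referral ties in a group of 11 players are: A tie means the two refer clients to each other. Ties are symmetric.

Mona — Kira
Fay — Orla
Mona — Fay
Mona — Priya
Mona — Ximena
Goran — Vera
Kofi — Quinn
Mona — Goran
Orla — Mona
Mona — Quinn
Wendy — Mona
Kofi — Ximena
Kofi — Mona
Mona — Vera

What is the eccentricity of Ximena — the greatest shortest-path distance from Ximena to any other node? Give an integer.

Distances from Ximena: Fay:2, Goran:2, Kira:2, Kofi:1, Mona:1, Orla:2, Priya:2, Quinn:2, Vera:2, Wendy:2.
The largest is 2 (to Priya, Fay, Quinn, Wendy, Goran, Orla, Vera, and Kira), so the eccentricity of Ximena is 2.

2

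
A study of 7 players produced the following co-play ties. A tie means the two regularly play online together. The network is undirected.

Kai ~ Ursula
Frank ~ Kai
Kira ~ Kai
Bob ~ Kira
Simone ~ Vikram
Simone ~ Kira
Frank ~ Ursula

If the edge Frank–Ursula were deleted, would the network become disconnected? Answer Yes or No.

Even without that edge, Frank still reaches Ursula via Frank – Kai – Ursula, so the network stays connected. Not a bridge.

No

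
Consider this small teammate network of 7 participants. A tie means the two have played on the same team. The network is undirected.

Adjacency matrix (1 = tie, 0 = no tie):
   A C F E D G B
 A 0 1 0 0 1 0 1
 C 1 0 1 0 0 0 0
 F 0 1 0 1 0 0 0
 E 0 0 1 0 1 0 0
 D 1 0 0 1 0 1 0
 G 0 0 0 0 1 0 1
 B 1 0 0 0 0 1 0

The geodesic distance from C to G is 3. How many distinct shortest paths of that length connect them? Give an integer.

2

The shortest distance is 3. The length-3 paths are: C–A–D–G; C–A–B–G.
That gives 2 distinct shortest paths.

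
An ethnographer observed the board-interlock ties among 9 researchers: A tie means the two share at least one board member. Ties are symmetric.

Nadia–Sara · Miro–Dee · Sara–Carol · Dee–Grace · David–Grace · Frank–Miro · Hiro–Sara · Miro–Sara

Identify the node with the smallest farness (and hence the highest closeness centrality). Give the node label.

Farness (sum of distances to all others) for each node — Carol:22, David:29, Dee:17, Frank:21, Grace:22, Hiro:22, Miro:14, Nadia:22, Sara:15.
The smallest farness is 14, for Miro, so Miro has the highest closeness.

Miro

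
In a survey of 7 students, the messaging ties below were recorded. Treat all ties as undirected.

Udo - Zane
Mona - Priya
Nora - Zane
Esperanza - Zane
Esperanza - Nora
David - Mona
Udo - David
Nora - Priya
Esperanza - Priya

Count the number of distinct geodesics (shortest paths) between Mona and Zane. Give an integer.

The shortest distance is 3. The length-3 paths are: Mona–David–Udo–Zane; Mona–Priya–Nora–Zane; Mona–Priya–Esperanza–Zane.
That gives 3 distinct shortest paths.

3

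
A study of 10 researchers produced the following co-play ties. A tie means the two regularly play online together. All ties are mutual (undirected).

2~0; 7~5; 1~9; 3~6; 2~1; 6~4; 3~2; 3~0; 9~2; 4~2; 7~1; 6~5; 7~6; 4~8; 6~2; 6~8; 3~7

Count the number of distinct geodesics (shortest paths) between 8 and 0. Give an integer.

The shortest distance is 3. The length-3 paths are: 8–6–3–0; 8–6–2–0; 8–4–2–0.
That gives 3 distinct shortest paths.

3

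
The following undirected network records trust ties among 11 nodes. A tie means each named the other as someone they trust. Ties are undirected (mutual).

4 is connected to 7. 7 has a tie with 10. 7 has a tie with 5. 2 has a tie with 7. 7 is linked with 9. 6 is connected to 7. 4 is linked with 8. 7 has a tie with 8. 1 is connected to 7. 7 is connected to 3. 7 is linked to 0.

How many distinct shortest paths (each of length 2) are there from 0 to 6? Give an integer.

The shortest distance is 2, and the only length-2 path is 0–7–6. So there is exactly 1 shortest path.

1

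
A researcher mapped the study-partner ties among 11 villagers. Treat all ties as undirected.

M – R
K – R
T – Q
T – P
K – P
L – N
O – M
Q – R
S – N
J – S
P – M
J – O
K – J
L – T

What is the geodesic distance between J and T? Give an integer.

3

One shortest route is J – K – P – T, which uses 3 edges, and at distance 2 from J we only reach {M, N, P, R}, which does not include T. So d(J,T) = 3.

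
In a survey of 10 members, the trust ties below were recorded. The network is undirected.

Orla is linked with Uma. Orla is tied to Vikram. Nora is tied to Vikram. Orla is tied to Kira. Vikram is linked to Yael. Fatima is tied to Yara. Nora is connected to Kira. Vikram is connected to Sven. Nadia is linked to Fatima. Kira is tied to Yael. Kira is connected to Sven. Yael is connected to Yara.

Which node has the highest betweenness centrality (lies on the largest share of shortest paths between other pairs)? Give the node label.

Yael

Unnormalized betweenness of each node: Fatima:8, Kira:21/2, Nadia:0, Nora:1/4, Orla:33/4, Sven:1/4, Uma:0, Vikram:21/2, Yael:73/4, Yara:14.
Yael has the largest value, 73/4, making it the main broker — the node through which the most shortest paths run.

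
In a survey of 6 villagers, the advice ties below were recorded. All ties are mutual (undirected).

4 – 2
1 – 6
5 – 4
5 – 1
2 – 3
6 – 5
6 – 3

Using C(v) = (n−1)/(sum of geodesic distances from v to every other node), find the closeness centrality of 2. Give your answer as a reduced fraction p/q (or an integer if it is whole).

Distances from 2: 1:3, 3:1, 4:1, 5:2, 6:2. Sum = 9.
n = 6, so closeness = 5/9.

5/9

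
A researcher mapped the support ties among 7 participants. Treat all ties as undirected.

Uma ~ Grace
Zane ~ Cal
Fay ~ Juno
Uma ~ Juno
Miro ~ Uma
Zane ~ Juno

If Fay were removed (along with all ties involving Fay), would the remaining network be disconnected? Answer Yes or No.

Even without Fay, every remaining node can still reach every other (the residual graph is connected), so Fay is not a cut vertex.

No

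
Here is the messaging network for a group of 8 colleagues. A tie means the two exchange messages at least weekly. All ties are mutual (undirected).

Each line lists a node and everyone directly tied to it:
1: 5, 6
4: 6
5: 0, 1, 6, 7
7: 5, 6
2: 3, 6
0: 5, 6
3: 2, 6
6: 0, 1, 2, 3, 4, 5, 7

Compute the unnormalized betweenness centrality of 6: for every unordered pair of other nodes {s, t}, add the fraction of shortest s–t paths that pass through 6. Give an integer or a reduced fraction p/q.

31/2

Pairs whose geodesics pass through 6 — 5–2: 1; 5–3: 1; 5–4: 1; 2–7: 1; 2–0: 1; 2–1: 1; 2–4: 1; 3–7: 1; 3–0: 1; 3–1: 1; 3–4: 1; 7–0: 1/2; 7–1: 1/2; 7–4: 1 … (+3 more pairs).
All other pairs contribute 0.
Summing the contributions gives betweenness(6) = 31/2.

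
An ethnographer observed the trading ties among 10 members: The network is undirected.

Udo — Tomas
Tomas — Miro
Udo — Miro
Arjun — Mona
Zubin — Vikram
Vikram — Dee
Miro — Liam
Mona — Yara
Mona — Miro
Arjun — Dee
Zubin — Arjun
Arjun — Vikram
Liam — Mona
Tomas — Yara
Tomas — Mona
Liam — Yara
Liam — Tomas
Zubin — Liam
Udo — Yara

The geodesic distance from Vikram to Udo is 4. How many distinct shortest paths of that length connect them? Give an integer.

The shortest distance is 4. The length-4 paths are: Vikram–Zubin–Liam–Tomas–Udo; Vikram–Arjun–Mona–Tomas–Udo; Vikram–Arjun–Mona–Miro–Udo; Vikram–Zubin–Liam–Miro–Udo; Vikram–Arjun–Mona–Yara–Udo; Vikram–Zubin–Liam–Yara–Udo.
That gives 6 distinct shortest paths.

6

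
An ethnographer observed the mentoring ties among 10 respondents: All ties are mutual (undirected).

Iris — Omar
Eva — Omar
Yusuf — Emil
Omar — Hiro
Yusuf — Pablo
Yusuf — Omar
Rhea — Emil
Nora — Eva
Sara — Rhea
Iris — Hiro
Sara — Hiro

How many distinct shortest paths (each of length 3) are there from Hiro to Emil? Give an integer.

2

The shortest distance is 3. The length-3 paths are: Hiro–Omar–Yusuf–Emil; Hiro–Sara–Rhea–Emil.
That gives 2 distinct shortest paths.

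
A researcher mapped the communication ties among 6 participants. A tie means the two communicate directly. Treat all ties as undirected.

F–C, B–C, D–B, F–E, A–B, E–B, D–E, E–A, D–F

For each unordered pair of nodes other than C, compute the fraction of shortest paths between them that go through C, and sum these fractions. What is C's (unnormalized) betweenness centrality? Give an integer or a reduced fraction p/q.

Pairs whose geodesics pass through C — F–B: 1/3.
All other pairs contribute 0.
Summing the contributions gives betweenness(C) = 1/3.

1/3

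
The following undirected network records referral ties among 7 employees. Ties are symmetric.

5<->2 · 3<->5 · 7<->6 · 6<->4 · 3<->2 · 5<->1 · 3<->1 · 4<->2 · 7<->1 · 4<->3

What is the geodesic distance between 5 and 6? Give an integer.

3

One shortest route is 5 – 2 – 4 – 6, which uses 3 edges, and at distance 2 from 5 we only reach {4, 7}, which does not include 6. So d(5,6) = 3.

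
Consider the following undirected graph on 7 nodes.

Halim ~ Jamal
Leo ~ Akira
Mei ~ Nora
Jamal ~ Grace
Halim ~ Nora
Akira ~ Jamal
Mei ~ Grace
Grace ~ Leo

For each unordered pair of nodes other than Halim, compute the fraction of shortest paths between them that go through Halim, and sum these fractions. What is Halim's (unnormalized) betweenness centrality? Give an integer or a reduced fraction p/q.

Pairs whose geodesics pass through Halim — Akira–Nora: 1; Jamal–Nora: 1.
All other pairs contribute 0.
Summing the contributions gives betweenness(Halim) = 2.

2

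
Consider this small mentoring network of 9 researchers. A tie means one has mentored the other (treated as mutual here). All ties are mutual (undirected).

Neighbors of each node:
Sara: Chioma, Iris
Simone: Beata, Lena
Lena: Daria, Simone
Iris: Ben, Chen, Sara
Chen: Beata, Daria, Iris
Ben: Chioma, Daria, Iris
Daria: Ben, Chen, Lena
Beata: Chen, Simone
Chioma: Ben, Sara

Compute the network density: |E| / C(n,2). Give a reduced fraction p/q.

11/36

There are 11 edges and 9 nodes, so the maximum possible is C(9,2) = 36.
Density = 11/36.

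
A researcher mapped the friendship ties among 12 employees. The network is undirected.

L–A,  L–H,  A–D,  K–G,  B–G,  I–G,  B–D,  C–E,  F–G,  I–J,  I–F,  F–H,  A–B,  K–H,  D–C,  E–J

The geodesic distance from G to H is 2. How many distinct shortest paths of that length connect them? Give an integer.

2

The shortest distance is 2. The length-2 paths are: G–K–H; G–F–H.
That gives 2 distinct shortest paths.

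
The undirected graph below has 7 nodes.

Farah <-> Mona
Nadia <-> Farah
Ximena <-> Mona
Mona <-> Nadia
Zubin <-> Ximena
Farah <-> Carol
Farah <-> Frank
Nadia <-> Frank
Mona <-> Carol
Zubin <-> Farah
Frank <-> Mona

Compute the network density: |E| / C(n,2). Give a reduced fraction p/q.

11/21

There are 11 edges and 7 nodes, so the maximum possible is C(7,2) = 21.
Density = 11/21.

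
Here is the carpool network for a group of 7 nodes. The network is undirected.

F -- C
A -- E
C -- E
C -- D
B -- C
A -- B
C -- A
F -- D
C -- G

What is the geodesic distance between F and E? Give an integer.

2

One shortest route is F – C – E, which uses 2 edges, and F and E are not directly tied, so nothing shorter exists. So d(F,E) = 2.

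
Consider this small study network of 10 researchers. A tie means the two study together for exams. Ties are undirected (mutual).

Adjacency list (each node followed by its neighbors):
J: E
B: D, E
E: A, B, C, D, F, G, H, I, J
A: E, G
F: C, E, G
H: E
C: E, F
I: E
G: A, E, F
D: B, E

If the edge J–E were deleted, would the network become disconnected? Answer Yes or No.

Without the J–E edge there is no alternate route between J and E, so the network disconnects. It is a bridge.

Yes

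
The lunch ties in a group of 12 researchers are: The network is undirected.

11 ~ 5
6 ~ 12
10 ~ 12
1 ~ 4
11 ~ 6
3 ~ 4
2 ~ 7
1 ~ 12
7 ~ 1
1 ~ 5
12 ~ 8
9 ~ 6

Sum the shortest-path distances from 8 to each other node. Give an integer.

Distances from 8: 1:2, 2:4, 3:4, 4:3, 5:3, 6:2, 7:3, 9:3, 10:2, 11:3, 12:1.
Sum = 2 + 4 + 4 + 3 + 3 + 2 + 3 + 3 + 2 + 3 + 1 = 30.

30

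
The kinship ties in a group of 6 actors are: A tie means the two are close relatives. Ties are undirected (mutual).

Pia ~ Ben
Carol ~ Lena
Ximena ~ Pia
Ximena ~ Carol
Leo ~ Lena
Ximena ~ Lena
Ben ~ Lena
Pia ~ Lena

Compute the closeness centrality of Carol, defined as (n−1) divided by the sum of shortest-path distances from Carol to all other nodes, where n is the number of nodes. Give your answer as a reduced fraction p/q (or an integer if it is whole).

5/8

Distances from Carol: Ben:2, Lena:1, Leo:2, Pia:2, Ximena:1. Sum = 8.
n = 6, so closeness = 5/8.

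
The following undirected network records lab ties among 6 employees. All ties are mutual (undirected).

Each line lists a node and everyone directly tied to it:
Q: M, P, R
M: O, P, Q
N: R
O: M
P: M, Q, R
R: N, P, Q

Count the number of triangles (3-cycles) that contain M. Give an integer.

M's neighbors: O, P, and Q.
Neighbor pairs that are themselves tied: M–P–Q. Each forms one triangle with M, for 1 in total.

1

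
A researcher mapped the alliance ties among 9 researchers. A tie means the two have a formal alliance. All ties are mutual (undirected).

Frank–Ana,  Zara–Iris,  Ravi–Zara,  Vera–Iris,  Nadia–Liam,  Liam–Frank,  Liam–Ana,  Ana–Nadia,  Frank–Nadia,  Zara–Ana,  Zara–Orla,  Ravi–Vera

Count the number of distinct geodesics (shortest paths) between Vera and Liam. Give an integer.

2

The shortest distance is 4. The length-4 paths are: Vera–Iris–Zara–Ana–Liam; Vera–Ravi–Zara–Ana–Liam.
That gives 2 distinct shortest paths.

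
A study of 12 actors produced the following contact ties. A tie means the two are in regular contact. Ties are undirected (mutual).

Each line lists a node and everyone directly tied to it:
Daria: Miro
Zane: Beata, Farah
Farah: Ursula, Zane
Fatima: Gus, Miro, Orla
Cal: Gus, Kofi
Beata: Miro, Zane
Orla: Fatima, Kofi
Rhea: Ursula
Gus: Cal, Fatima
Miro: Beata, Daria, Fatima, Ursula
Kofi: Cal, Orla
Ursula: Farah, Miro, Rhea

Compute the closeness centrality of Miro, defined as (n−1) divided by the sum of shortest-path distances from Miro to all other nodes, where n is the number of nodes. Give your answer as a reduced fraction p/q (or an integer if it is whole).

Distances from Miro: Beata:1, Cal:3, Daria:1, Farah:2, Fatima:1, Gus:2, Kofi:3, Orla:2, Rhea:2, Ursula:1, Zane:2. Sum = 20.
n = 12, so closeness = 11/20.

11/20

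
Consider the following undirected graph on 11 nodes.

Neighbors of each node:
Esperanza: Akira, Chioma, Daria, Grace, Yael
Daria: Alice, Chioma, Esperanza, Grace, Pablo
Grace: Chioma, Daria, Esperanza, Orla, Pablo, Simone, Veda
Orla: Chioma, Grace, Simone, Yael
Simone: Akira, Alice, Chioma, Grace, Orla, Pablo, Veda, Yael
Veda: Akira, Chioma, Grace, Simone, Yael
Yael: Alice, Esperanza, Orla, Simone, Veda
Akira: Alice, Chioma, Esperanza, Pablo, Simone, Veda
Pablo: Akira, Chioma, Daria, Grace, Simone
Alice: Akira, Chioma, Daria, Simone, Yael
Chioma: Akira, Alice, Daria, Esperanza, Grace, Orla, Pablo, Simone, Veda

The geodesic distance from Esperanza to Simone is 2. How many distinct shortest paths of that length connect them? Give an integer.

The shortest distance is 2. The length-2 paths are: Esperanza–Yael–Simone; Esperanza–Chioma–Simone; Esperanza–Grace–Simone; Esperanza–Akira–Simone.
That gives 4 distinct shortest paths.

4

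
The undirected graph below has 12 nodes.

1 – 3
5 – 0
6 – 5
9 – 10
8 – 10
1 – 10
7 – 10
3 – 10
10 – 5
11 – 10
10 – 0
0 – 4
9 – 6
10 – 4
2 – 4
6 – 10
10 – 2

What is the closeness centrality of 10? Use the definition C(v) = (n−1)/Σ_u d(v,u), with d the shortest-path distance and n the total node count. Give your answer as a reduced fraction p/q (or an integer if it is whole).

Distances from 10: 0:1, 1:1, 2:1, 3:1, 4:1, 5:1, 6:1, 7:1, 8:1, 9:1, 11:1. Sum = 11.
n = 12, so closeness = 11/11 = 1.

1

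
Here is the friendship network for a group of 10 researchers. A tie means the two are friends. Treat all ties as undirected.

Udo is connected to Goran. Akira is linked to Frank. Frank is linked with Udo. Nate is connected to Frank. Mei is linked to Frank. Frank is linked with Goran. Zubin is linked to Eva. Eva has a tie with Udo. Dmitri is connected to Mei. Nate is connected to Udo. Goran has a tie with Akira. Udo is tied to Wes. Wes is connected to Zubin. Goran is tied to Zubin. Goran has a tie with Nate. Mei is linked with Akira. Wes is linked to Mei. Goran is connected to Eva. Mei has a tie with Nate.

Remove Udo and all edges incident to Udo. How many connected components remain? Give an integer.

Udo's neighbors (Eva, Frank, Goran, Nate, and Wes) remain reachable from one another through other ties, so the rest of the network stays in one piece.

1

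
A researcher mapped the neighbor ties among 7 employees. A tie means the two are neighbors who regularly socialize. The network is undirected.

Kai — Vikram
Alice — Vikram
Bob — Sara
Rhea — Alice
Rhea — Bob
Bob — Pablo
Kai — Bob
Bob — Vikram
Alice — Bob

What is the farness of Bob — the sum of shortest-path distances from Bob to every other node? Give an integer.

Distances from Bob: Alice:1, Kai:1, Pablo:1, Rhea:1, Sara:1, Vikram:1.
Sum = 1 + 1 + 1 + 1 + 1 + 1 = 6.

6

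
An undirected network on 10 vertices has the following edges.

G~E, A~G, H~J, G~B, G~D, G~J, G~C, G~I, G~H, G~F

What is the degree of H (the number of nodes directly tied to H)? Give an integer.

H is directly tied to G and J. That is 2 neighbors, so the degree of H is 2.

2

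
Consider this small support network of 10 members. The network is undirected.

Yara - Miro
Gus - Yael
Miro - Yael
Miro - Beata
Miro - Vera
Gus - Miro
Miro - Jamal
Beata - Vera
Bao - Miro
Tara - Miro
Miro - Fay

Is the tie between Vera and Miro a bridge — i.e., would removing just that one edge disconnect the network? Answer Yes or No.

No

Even without that edge, Vera still reaches Miro via Vera – Beata – Miro, so the network stays connected. Not a bridge.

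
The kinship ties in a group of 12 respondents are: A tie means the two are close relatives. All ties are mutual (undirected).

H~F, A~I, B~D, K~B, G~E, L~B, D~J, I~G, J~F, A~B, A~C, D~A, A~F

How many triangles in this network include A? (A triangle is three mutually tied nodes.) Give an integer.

A's neighbors: B, C, D, F, and I.
Neighbor pairs that are themselves tied: A–B–D. Each forms one triangle with A, for 1 in total.

1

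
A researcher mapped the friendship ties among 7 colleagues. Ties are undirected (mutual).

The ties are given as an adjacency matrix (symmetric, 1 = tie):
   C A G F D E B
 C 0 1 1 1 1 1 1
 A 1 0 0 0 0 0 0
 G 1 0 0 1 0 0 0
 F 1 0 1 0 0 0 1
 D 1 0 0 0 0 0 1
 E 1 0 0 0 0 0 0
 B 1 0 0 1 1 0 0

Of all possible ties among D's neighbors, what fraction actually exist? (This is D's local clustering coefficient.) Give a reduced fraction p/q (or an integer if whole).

1

D's neighbors: B and C (k = 2).
Possible neighbor pairs: C(2,2) = 1. Edges among them: B–C → e = 1.
Clustering(D) = 1/1.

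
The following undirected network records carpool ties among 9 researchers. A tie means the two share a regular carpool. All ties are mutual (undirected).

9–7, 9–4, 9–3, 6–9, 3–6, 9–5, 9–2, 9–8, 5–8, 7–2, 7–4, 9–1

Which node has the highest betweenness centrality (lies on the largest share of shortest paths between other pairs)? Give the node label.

Unnormalized betweenness of each node: 1:0, 2:0, 3:0, 4:0, 5:0, 6:0, 7:1/2, 8:0, 9:47/2.
9 has the largest value, 47/2, making it the main broker — the node through which the most shortest paths run.

9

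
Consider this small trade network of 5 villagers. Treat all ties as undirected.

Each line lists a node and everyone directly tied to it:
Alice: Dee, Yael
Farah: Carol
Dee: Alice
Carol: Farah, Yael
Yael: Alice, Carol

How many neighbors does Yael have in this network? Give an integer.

2

Yael is directly tied to Alice and Carol. That is 2 neighbors, so the degree of Yael is 2.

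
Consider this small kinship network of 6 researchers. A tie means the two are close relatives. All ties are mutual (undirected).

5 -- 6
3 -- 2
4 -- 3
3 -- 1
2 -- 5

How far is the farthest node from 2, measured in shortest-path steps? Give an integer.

2

Distances from 2: 1:2, 3:1, 4:2, 5:1, 6:2.
The largest is 2 (to 6, 1, and 4), so the eccentricity of 2 is 2.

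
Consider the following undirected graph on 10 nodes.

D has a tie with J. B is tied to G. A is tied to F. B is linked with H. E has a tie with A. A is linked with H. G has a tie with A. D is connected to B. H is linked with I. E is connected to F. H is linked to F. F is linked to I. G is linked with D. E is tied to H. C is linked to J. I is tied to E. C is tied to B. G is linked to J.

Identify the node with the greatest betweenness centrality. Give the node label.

B

Unnormalized betweenness of each node: A:7, B:32/3, C:3/4, D:3/4, E:3/4, F:3/4, G:23/3, H:31/3, I:0, J:4/3.
B has the largest value, 32/3, making it the main broker — the node through which the most shortest paths run.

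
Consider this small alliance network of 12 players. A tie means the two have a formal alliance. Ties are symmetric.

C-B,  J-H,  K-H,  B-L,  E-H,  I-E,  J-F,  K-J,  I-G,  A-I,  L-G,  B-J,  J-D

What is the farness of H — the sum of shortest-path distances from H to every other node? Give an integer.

Distances from H: A:3, B:2, C:3, D:2, E:1, F:2, G:3, I:2, J:1, K:1, L:3.
Sum = 3 + 2 + 3 + 2 + 1 + 2 + 3 + 2 + 1 + 1 + 3 = 23.

23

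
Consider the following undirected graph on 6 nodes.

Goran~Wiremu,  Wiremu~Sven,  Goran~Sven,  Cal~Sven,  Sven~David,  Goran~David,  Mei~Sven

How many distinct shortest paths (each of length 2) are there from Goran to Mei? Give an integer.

The shortest distance is 2, and the only length-2 path is Goran–Sven–Mei. So there is exactly 1 shortest path.

1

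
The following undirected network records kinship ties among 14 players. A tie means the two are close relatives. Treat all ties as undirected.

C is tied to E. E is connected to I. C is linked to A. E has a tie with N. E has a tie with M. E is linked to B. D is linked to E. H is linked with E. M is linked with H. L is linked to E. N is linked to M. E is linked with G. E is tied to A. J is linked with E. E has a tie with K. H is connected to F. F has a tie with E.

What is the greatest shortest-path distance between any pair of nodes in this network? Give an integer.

2

Eccentricity of each node (its greatest distance to any other): A:2, B:2, C:2, D:2, E:1, F:2, G:2, H:2, I:2, J:2, K:2, L:2, M:2, N:2.
The maximum eccentricity is 2, realized for instance by the pair L–C via L – E – C. So the diameter is 2.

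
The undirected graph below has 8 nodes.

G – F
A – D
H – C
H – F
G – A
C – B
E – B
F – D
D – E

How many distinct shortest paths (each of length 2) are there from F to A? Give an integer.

2

The shortest distance is 2. The length-2 paths are: F–D–A; F–G–A.
That gives 2 distinct shortest paths.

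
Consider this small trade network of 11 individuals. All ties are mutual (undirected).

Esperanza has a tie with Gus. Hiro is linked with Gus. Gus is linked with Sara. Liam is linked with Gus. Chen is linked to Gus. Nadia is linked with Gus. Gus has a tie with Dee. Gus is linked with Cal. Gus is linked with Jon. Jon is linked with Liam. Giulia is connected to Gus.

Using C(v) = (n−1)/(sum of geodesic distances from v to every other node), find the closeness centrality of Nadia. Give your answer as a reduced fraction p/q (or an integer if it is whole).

10/19

Distances from Nadia: Cal:2, Chen:2, Dee:2, Esperanza:2, Giulia:2, Gus:1, Hiro:2, Jon:2, Liam:2, Sara:2. Sum = 19.
n = 11, so closeness = 10/19.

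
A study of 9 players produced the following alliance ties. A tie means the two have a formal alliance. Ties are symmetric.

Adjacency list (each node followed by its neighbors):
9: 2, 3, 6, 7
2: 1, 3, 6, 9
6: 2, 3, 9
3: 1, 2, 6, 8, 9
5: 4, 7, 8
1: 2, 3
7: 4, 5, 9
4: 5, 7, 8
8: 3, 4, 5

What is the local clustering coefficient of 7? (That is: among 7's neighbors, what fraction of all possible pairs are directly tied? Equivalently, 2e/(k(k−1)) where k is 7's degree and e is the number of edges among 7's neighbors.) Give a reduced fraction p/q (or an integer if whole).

7's neighbors: 4, 5, and 9 (k = 3).
Possible neighbor pairs: C(3,2) = 3. Edges among them: 4–5 → e = 1.
Clustering(7) = 1/3.

1/3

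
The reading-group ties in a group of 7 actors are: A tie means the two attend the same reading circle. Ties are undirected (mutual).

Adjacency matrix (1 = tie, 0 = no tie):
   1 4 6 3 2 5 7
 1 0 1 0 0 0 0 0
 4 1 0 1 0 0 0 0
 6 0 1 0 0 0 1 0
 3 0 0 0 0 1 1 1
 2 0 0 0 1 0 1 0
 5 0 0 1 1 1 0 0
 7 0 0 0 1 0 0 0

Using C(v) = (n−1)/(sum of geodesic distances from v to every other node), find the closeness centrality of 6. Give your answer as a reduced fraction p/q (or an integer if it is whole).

6/11

Distances from 6: 1:2, 2:2, 3:2, 4:1, 5:1, 7:3. Sum = 11.
n = 7, so closeness = 6/11.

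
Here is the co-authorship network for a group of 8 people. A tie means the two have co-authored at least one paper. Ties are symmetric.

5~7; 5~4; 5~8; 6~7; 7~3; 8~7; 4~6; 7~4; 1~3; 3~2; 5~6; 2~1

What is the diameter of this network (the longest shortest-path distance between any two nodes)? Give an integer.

Eccentricity of each node (its greatest distance to any other): 1:3, 2:3, 3:2, 4:3, 5:3, 6:3, 7:2, 8:3.
The maximum eccentricity is 3, realized for instance by the pair 5–1 via 5 – 7 – 3 – 1. So the diameter is 3.

3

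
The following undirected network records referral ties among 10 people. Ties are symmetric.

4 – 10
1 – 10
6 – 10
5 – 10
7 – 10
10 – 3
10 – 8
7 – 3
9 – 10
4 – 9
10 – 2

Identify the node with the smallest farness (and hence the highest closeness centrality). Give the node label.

10

Farness (sum of distances to all others) for each node — 1:17, 2:17, 3:16, 4:16, 5:17, 6:17, 7:16, 8:17, 9:16, 10:9.
The smallest farness is 9, for 10, so 10 has the highest closeness.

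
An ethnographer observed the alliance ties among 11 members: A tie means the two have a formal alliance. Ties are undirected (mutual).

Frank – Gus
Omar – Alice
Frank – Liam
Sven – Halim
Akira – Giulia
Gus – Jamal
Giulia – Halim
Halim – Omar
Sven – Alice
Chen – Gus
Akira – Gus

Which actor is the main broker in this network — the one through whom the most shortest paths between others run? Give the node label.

Unnormalized betweenness of each node: Akira:25, Alice:1/2, Chen:0, Frank:9, Giulia:24, Gus:29, Halim:43/2, Jamal:0, Liam:0, Omar:4, Sven:4.
Gus has the largest value, 29, making it the main broker — the node through which the most shortest paths run.

Gus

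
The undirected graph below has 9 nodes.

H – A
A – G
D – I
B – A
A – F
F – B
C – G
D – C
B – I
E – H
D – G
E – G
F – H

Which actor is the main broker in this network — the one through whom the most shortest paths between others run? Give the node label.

G

Unnormalized betweenness of each node: A:43/6, B:7/2, C:0, D:7/2, E:3/2, F:4/3, G:59/6, H:13/6, I:2.
G has the largest value, 59/6, making it the main broker — the node through which the most shortest paths run.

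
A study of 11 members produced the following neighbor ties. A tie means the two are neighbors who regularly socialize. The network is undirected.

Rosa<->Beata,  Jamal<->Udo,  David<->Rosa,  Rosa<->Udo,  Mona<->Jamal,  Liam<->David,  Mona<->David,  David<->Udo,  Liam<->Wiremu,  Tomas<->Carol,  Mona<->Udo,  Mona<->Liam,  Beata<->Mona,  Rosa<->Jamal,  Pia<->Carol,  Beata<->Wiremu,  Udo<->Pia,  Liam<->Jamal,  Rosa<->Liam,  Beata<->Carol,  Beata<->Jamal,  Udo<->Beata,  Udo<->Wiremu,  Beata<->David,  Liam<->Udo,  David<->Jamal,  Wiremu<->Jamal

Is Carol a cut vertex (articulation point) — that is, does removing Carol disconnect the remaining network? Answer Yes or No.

Yes

Removing Carol leaves {Tomas} with no path to {Beata, David, Jamal, Liam, Mona, Pia, Rosa, Udo, and Wiremu}, so the network splits into 2 components. Carol is a cut vertex.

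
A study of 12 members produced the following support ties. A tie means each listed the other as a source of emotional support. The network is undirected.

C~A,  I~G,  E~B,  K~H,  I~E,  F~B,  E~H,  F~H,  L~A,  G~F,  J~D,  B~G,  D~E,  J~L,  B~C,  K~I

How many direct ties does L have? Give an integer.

L is directly tied to A and J. That is 2 neighbors, so the degree of L is 2.

2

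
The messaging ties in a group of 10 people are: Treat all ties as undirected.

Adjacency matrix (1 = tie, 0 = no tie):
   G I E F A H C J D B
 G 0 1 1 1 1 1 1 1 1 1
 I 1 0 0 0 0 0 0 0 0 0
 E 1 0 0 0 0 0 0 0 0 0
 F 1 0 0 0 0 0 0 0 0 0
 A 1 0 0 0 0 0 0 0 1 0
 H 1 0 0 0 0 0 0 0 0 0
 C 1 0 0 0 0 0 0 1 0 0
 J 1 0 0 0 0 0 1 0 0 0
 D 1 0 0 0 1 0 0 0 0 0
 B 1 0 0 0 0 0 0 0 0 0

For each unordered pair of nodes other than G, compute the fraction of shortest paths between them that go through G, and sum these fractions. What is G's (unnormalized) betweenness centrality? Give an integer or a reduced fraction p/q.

Pairs whose geodesics pass through G — I–E: 1; I–F: 1; I–A: 1; I–H: 1; I–C: 1; I–J: 1; I–D: 1; I–B: 1; E–F: 1; E–A: 1; E–H: 1; E–C: 1; E–J: 1; E–D: 1 … (+20 more pairs).
All other pairs contribute 0.
Summing the contributions gives betweenness(G) = 34.

34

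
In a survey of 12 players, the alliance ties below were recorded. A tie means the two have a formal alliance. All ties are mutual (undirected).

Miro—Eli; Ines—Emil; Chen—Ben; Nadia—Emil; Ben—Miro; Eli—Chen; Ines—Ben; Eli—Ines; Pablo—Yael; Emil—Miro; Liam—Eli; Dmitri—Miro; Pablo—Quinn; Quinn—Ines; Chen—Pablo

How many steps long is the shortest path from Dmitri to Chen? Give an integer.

3

One shortest route is Dmitri – Miro – Eli – Chen, which uses 3 edges, and at distance 2 from Dmitri we only reach {Ben, Eli, Emil}, which does not include Chen. So d(Dmitri,Chen) = 3.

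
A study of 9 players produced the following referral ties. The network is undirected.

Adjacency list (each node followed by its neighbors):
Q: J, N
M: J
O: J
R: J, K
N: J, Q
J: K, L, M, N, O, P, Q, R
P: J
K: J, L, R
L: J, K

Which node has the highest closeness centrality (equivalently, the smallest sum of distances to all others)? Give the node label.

Farness (sum of distances to all others) for each node — J:8, K:13, L:14, M:15, N:14, O:15, P:15, Q:14, R:14.
The smallest farness is 8, for J, so J has the highest closeness.

J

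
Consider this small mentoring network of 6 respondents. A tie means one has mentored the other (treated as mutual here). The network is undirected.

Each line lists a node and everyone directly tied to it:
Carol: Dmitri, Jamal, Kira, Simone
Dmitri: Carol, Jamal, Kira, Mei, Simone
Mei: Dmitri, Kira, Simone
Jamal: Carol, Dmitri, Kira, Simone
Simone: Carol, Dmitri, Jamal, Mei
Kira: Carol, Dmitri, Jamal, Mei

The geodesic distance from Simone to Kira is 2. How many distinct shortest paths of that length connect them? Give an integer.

The shortest distance is 2. The length-2 paths are: Simone–Carol–Kira; Simone–Mei–Kira; Simone–Dmitri–Kira; Simone–Jamal–Kira.
That gives 4 distinct shortest paths.

4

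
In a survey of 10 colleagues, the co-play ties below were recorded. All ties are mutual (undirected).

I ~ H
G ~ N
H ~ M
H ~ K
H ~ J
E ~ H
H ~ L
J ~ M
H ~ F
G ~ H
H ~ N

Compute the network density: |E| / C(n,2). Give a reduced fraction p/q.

There are 11 edges and 10 nodes, so the maximum possible is C(10,2) = 45.
Density = 11/45.

11/45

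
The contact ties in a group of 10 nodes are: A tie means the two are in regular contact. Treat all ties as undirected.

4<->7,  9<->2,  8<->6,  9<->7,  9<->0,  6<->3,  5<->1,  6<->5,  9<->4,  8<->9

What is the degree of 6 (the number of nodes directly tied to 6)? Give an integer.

3

6 is directly tied to 3, 5, and 8. That is 3 neighbors, so the degree of 6 is 3.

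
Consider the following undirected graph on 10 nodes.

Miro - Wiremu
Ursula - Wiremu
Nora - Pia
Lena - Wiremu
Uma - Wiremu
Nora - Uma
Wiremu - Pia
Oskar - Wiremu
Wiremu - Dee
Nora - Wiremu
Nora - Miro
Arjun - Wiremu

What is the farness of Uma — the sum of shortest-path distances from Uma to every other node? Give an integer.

16

Distances from Uma: Arjun:2, Dee:2, Lena:2, Miro:2, Nora:1, Oskar:2, Pia:2, Ursula:2, Wiremu:1.
Sum = 2 + 2 + 2 + 2 + 1 + 2 + 2 + 2 + 1 = 16.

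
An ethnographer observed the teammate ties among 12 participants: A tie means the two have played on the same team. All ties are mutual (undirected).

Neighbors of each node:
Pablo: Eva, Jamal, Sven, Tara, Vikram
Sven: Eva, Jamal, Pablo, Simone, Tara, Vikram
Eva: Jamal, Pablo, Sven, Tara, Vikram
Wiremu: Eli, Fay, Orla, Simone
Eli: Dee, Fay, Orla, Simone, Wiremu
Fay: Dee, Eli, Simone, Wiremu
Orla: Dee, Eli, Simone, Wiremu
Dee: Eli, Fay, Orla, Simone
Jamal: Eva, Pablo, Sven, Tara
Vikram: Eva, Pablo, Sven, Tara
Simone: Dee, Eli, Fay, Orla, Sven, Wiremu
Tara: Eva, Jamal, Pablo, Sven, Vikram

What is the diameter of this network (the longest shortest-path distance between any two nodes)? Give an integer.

Eccentricity of each node (its greatest distance to any other): Dee:3, Eli:3, Eva:3, Fay:3, Jamal:3, Orla:3, Pablo:3, Simone:2, Sven:2, Tara:3, Vikram:3, Wiremu:3.
The maximum eccentricity is 3, realized for instance by the pair Fay–Vikram via Fay – Simone – Sven – Vikram. So the diameter is 3.

3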